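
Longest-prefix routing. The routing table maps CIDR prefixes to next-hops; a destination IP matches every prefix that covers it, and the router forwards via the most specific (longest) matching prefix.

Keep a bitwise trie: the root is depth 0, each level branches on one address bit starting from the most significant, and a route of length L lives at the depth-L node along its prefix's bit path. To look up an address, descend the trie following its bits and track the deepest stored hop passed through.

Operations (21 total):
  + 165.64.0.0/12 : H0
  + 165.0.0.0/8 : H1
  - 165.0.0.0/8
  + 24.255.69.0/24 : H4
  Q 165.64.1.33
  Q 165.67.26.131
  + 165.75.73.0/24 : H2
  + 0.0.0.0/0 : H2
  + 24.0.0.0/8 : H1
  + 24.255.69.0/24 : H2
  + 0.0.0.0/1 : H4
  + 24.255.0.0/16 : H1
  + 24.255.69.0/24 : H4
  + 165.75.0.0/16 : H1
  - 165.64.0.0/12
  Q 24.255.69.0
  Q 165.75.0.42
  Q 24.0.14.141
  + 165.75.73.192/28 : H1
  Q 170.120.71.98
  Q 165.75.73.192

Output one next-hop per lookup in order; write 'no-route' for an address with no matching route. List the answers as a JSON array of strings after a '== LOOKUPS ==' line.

Trace:
  + 165.64.0.0/12 (H0) depth=12
  + 165.0.0.0/8 (H1) depth=8
  - 165.0.0.0/8 clear@8
  + 24.255.69.0/24 (H4) depth=24
  Q 165.64.1.33: descend 101001010100 ; hops seen [H0] ; pick H0
  Q 165.67.26.131: descend 101001010100 ; hops seen [H0] ; pick H0
  + 165.75.73.0/24 (H2) depth=24
  + 0.0.0.0/0 (H2) depth=0
  + 24.0.0.0/8 (H1) depth=8
  + 24.255.69.0/24 (H2) depth=24
  + 0.0.0.0/1 (H4) depth=1
  + 24.255.0.0/16 (H1) depth=16
  + 24.255.69.0/24 (H4) depth=24
  + 165.75.0.0/16 (H1) depth=16
  - 165.64.0.0/12 clear@12
  Q 24.255.69.0: descend 000110001111111101000101 ; hops seen [H2,H4,H1,H1,H4] ; pick H4
  Q 165.75.0.42: descend 10100101010010110 ; hops seen [H2,H1] ; pick H1
  Q 24.0.14.141: descend 00011000 ; hops seen [H2,H4,H1] ; pick H1
  + 165.75.73.192/28 (H1) depth=28
  Q 170.120.71.98: descend 1010 ; hops seen [H2] ; pick H2
  Q 165.75.73.192: descend 1010010101001011010010011100 ; hops seen [H2,H1,H2,H1] ; pick H1

== LOOKUPS ==
["H0","H0","H4","H1","H1","H2","H1"]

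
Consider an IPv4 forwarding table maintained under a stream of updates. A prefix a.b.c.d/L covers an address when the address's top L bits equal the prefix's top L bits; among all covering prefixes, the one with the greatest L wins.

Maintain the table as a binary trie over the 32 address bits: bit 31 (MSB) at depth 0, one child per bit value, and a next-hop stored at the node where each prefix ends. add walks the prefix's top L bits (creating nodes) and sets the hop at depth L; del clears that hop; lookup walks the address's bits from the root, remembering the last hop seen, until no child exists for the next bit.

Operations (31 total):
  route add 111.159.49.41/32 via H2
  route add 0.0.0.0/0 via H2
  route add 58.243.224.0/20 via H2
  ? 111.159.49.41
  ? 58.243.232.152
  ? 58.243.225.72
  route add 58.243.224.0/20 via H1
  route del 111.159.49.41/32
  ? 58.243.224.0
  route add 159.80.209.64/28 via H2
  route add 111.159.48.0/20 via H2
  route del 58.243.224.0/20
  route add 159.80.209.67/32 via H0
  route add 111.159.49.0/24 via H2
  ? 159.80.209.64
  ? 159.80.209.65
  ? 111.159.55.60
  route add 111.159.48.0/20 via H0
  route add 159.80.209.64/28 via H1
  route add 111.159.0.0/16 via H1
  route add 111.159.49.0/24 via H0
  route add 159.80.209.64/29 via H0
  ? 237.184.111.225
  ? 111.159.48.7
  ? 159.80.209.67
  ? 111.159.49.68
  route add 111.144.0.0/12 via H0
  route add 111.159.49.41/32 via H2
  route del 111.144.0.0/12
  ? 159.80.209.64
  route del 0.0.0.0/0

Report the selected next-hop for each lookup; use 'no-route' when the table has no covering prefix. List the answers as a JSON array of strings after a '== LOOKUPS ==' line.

Trace:
  + 111.159.49.41/32 (H2) depth=32
  + 0.0.0.0/0 (H2) depth=0
  + 58.243.224.0/20 (H2) depth=20
  ? 111.159.49.41  path d0:H2→d1:-→d2:-→d3:-→d4:-→d5:-→d6:-→d7:-→d8:-→d9:-→d10:-→d11:-→d12:-→d13:-→d14:-→d15:-→d16:-→d17:-→d18:-→d19:-→d20:-→d21:-→d22:-→d23:-→d24:-→d25:-→d26:-→d27:-→d28:-→d29:-→d30:-→d31:-→d32:H2  best=H2
  ? 58.243.232.152  path d0:H2→d1:-→d2:-→d3:-→d4:-→d5:-→d6:-→d7:-→d8:-→d9:-→d10:-→d11:-→d12:-→d13:-→d14:-→d15:-→d16:-→d17:-→d18:-→d19:-→d20:H2  best=H2
  ? 58.243.225.72  path d0:H2→d1:-→d2:-→d3:-→d4:-→d5:-→d6:-→d7:-→d8:-→d9:-→d10:-→d11:-→d12:-→d13:-→d14:-→d15:-→d16:-→d17:-→d18:-→d19:-→d20:H2  best=H2
  + 58.243.224.0/20 (H1) depth=20
  - 111.159.49.41/32 clear@32
  ? 58.243.224.0  path d0:H2→d1:-→d2:-→d3:-→d4:-→d5:-→d6:-→d7:-→d8:-→d9:-→d10:-→d11:-→d12:-→d13:-→d14:-→d15:-→d16:-→d17:-→d18:-→d19:-→d20:H1  best=H1
  + 159.80.209.64/28 (H2) depth=28
  + 111.159.48.0/20 (H2) depth=20
  - 58.243.224.0/20 clear@20
  + 159.80.209.67/32 (H0) depth=32
  + 111.159.49.0/24 (H2) depth=24
  ? 159.80.209.64  path d0:H2→d1:-→d2:-→d3:-→d4:-→d5:-→d6:-→d7:-→d8:-→d9:-→d10:-→d11:-→d12:-→d13:-→d14:-→d15:-→d16:-→d17:-→d18:-→d19:-→d20:-→d21:-→d22:-→d23:-→d24:-→d25:-→d26:-→d27:-→d28:H2→d29:-→d30:-  best=H2
  ? 159.80.209.65  path d0:H2→d1:-→d2:-→d3:-→d4:-→d5:-→d6:-→d7:-→d8:-→d9:-→d10:-→d11:-→d12:-→d13:-→d14:-→d15:-→d16:-→d17:-→d18:-→d19:-→d20:-→d21:-→d22:-→d23:-→d24:-→d25:-→d26:-→d27:-→d28:H2→d29:-→d30:-  best=H2
  ? 111.159.55.60  path d0:H2→d1:-→d2:-→d3:-→d4:-→d5:-→d6:-→d7:-→d8:-→d9:-→d10:-→d11:-→d12:-→d13:-→d14:-→d15:-→d16:-→d17:-→d18:-→d19:-→d20:H2→d21:-  best=H2
  + 111.159.48.0/20 (H0) depth=20
  + 159.80.209.64/28 (H1) depth=28
  + 111.159.0.0/16 (H1) depth=16
  + 111.159.49.0/24 (H0) depth=24
  + 159.80.209.64/29 (H0) depth=29
  ? 237.184.111.225  path d0:H2→d1:-  best=H2
  ? 111.159.48.7  path d0:H2→d1:-→d2:-→d3:-→d4:-→d5:-→d6:-→d7:-→d8:-→d9:-→d10:-→d11:-→d12:-→d13:-→d14:-→d15:-→d16:H1→d17:-→d18:-→d19:-→d20:H0→d21:-→d22:-→d23:-  best=H0
  ? 159.80.209.67  path d0:H2→d1:-→d2:-→d3:-→d4:-→d5:-→d6:-→d7:-→d8:-→d9:-→d10:-→d11:-→d12:-→d13:-→d14:-→d15:-→d16:-→d17:-→d18:-→d19:-→d20:-→d21:-→d22:-→d23:-→d24:-→d25:-→d26:-→d27:-→d28:H1→d29:H0→d30:-→d31:-→d32:H0  best=H0
  ? 111.159.49.68  path d0:H2→d1:-→d2:-→d3:-→d4:-→d5:-→d6:-→d7:-→d8:-→d9:-→d10:-→d11:-→d12:-→d13:-→d14:-→d15:-→d16:H1→d17:-→d18:-→d19:-→d20:H0→d21:-→d22:-→d23:-→d24:H0→d25:-  best=H0
  + 111.144.0.0/12 (H0) depth=12
  + 111.159.49.41/32 (H2) depth=32
  - 111.144.0.0/12 clear@12
  ? 159.80.209.64  path d0:H2→d1:-→d2:-→d3:-→d4:-→d5:-→d6:-→d7:-→d8:-→d9:-→d10:-→d11:-→d12:-→d13:-→d14:-→d15:-→d16:-→d17:-→d18:-→d19:-→d20:-→d21:-→d22:-→d23:-→d24:-→d25:-→d26:-→d27:-→d28:H1→d29:H0→d30:-  best=H0
  - 0.0.0.0/0 clear@0

== LOOKUPS ==
["H2","H2","H2","H1","H2","H2","H2","H2","H0","H0","H0","H0"]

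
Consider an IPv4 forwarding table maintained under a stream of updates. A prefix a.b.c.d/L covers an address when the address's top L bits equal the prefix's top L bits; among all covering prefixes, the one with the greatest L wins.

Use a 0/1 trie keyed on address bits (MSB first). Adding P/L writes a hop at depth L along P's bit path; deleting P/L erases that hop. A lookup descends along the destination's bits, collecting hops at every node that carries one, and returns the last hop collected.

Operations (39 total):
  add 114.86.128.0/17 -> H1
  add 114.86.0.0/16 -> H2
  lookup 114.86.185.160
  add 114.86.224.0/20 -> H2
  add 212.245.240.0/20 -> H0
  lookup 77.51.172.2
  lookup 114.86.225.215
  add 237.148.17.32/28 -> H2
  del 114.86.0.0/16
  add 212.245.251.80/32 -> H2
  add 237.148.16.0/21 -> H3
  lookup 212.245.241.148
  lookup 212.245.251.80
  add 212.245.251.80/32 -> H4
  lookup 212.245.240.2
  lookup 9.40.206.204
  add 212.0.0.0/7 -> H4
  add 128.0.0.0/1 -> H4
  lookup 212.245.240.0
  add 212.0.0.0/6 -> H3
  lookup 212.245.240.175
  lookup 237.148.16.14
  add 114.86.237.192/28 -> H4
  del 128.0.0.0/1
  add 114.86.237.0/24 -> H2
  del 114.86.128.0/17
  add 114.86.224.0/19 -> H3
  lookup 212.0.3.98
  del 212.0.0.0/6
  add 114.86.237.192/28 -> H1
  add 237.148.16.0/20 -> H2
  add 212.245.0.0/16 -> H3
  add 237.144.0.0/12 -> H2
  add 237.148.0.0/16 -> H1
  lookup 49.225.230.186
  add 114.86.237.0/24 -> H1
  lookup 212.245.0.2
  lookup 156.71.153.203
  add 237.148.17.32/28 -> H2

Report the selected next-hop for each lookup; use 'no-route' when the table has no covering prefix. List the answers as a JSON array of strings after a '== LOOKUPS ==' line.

Apply in order:
  + 114.86.128.0/17 (H1) depth=17
  + 114.86.0.0/16 (H2) depth=16
  ? 114.86.185.160  path d0:-→d1:-→d2:-→d3:-→d4:-→d5:-→d6:-→d7:-→d8:-→d9:-→d10:-→d11:-→d12:-→d13:-→d14:-→d15:-→d16:H2→d17:H1  best=H1
  + 114.86.224.0/20 (H2) depth=20
  + 212.245.240.0/20 (H0) depth=20
  ? 77.51.172.2  path d0:-→d1:-→d2:-  best=no-route
  ? 114.86.225.215  path d0:-→d1:-→d2:-→d3:-→d4:-→d5:-→d6:-→d7:-→d8:-→d9:-→d10:-→d11:-→d12:-→d13:-→d14:-→d15:-→d16:H2→d17:H1→d18:-→d19:-→d20:H2  best=H2
  + 237.148.17.32/28 (H2) depth=28
  - 114.86.0.0/16 clear@16
  + 212.245.251.80/32 (H2) depth=32
  + 237.148.16.0/21 (H3) depth=21
  ? 212.245.241.148  path d0:-→d1:-→d2:-→d3:-→d4:-→d5:-→d6:-→d7:-→d8:-→d9:-→d10:-→d11:-→d12:-→d13:-→d14:-→d15:-→d16:-→d17:-→d18:-→d19:-→d20:H0  best=H0
  ? 212.245.251.80  path d0:-→d1:-→d2:-→d3:-→d4:-→d5:-→d6:-→d7:-→d8:-→d9:-→d10:-→d11:-→d12:-→d13:-→d14:-→d15:-→d16:-→d17:-→d18:-→d19:-→d20:H0→d21:-→d22:-→d23:-→d24:-→d25:-→d26:-→d27:-→d28:-→d29:-→d30:-→d31:-→d32:H2  best=H2
  + 212.245.251.80/32 (H4) depth=32
  ? 212.245.240.2  path d0:-→d1:-→d2:-→d3:-→d4:-→d5:-→d6:-→d7:-→d8:-→d9:-→d10:-→d11:-→d12:-→d13:-→d14:-→d15:-→d16:-→d17:-→d18:-→d19:-→d20:H0  best=H0
  ? 9.40.206.204  path d0:-→d1:-  best=no-route
  + 212.0.0.0/7 (H4) depth=7
  + 128.0.0.0/1 (H4) depth=1
  ? 212.245.240.0  path d0:-→d1:H4→d2:-→d3:-→d4:-→d5:-→d6:-→d7:H4→d8:-→d9:-→d10:-→d11:-→d12:-→d13:-→d14:-→d15:-→d16:-→d17:-→d18:-→d19:-→d20:H0  best=H0
  + 212.0.0.0/6 (H3) depth=6
  ? 212.245.240.175  path d0:-→d1:H4→d2:-→d3:-→d4:-→d5:-→d6:H3→d7:H4→d8:-→d9:-→d10:-→d11:-→d12:-→d13:-→d14:-→d15:-→d16:-→d17:-→d18:-→d19:-→d20:H0  best=H0
  ? 237.148.16.14  path d0:-→d1:H4→d2:-→d3:-→d4:-→d5:-→d6:-→d7:-→d8:-→d9:-→d10:-→d11:-→d12:-→d13:-→d14:-→d15:-→d16:-→d17:-→d18:-→d19:-→d20:-→d21:H3→d22:-→d23:-  best=H3
  + 114.86.237.192/28 (H4) depth=28
  - 128.0.0.0/1 clear@1
  + 114.86.237.0/24 (H2) depth=24
  - 114.86.128.0/17 clear@17
  + 114.86.224.0/19 (H3) depth=19
  ? 212.0.3.98  path d0:-→d1:-→d2:-→d3:-→d4:-→d5:-→d6:H3→d7:H4→d8:-  best=H4
  - 212.0.0.0/6 clear@6
  + 114.86.237.192/28 (H1) depth=28
  + 237.148.16.0/20 (H2) depth=20
  + 212.245.0.0/16 (H3) depth=16
  + 237.144.0.0/12 (H2) depth=12
  + 237.148.0.0/16 (H1) depth=16
  ? 49.225.230.186  path d0:-→d1:-  best=no-route
  + 114.86.237.0/24 (H1) depth=24
  ? 212.245.0.2  path d0:-→d1:-→d2:-→d3:-→d4:-→d5:-→d6:-→d7:H4→d8:-→d9:-→d10:-→d11:-→d12:-→d13:-→d14:-→d15:-→d16:H3  best=H3
  ? 156.71.153.203  path d0:-→d1:-  best=no-route
  + 237.148.17.32/28 (H2) depth=28

== LOOKUPS ==
["H1","no-route","H2","H0","H2","H0","no-route","H0","H0","H3","H4","no-route","H3","no-route"]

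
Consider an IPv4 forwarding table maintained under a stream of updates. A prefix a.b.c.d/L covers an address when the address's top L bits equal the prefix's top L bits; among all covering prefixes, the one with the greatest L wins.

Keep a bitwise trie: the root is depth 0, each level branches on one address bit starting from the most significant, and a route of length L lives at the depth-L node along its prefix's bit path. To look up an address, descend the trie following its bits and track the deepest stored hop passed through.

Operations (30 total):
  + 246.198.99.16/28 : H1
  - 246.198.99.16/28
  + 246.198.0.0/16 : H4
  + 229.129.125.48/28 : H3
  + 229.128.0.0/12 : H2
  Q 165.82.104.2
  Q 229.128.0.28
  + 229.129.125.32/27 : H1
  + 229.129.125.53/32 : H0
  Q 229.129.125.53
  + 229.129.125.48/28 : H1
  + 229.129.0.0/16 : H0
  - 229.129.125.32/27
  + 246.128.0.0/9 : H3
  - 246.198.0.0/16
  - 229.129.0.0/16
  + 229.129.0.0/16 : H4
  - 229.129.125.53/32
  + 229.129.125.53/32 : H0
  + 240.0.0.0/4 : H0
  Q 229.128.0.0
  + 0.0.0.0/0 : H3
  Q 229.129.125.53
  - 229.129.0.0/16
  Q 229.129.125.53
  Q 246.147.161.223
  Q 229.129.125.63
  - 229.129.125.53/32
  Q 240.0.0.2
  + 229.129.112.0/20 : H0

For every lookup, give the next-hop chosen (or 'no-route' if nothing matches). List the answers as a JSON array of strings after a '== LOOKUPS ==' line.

Process each operation:
  add 246.198.99.16/28 -> H1 at depth 28
  - 246.198.99.16/28 clear@28
  add 246.198.0.0/16 -> H4 at depth 16
  add 229.129.125.48/28 -> H3 at depth 28
  add 229.128.0.0/12 -> H2 at depth 12
  Q 165.82.104.2: descend 1 ; hops seen [∅] ; pick no-route
  Q 229.128.0.28: descend 111001011000000 ; hops seen [H2] ; pick H2
  add 229.129.125.32/27 -> H1 at depth 27
  add 229.129.125.53/32 -> H0 at depth 32
  Q 229.129.125.53: descend 11100101100000010111110100110101 ; hops seen [H2,H1,H3,H0] ; pick H0
  add 229.129.125.48/28 -> H1 at depth 28
  add 229.129.0.0/16 -> H0 at depth 16
  - 229.129.125.32/27 clear@27
  add 246.128.0.0/9 -> H3 at depth 9
  - 246.198.0.0/16 clear@16
  - 229.129.0.0/16 clear@16
  add 229.129.0.0/16 -> H4 at depth 16
  - 229.129.125.53/32 clear@32
  add 229.129.125.53/32 -> H0 at depth 32
  add 240.0.0.0/4 -> H0 at depth 4
  Q 229.128.0.0: descend 111001011000000 ; hops seen [H2] ; pick H2
  add 0.0.0.0/0 -> H3 at depth 0
  Q 229.129.125.53: descend 11100101100000010111110100110101 ; hops seen [H3,H2,H4,H1,H0] ; pick H0
  - 229.129.0.0/16 clear@16
  Q 229.129.125.53: descend 11100101100000010111110100110101 ; hops seen [H3,H2,H1,H0] ; pick H0
  Q 246.147.161.223: descend 111101101 ; hops seen [H3,H0,H3] ; pick H3
  Q 229.129.125.63: descend 1110010110000001011111010011 ; hops seen [H3,H2,H1] ; pick H1
  - 229.129.125.53/32 clear@32
  Q 240.0.0.2: descend 11110 ; hops seen [H3,H0] ; pick H0
  add 229.129.112.0/20 -> H0 at depth 20

== LOOKUPS ==
["no-route","H2","H0","H2","H0","H0","H3","H1","H0"]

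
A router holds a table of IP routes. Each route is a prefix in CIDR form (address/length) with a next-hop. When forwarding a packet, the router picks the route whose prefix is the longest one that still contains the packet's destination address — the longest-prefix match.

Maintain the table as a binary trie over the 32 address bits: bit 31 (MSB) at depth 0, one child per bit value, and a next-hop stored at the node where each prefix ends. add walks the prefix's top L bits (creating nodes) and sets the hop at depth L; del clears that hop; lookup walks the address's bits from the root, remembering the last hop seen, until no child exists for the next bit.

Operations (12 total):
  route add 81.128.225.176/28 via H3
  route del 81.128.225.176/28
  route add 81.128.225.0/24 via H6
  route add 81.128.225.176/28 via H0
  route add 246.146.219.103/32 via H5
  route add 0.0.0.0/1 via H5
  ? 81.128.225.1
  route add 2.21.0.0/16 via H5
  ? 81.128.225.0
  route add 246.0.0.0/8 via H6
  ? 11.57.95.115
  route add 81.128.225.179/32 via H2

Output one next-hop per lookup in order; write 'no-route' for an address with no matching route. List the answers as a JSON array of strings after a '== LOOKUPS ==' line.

Process each operation:
  + 81.128.225.176/28 (H3) depth=28
  - 81.128.225.176/28 clear@28
  + 81.128.225.0/24 (H6) depth=24
  + 81.128.225.176/28 (H0) depth=28
  + 246.146.219.103/32 (H5) depth=32
  + 0.0.0.0/1 (H5) depth=1
  ? 81.128.225.1  path d0:-→d1:H5→d2:-→d3:-→d4:-→d5:-→d6:-→d7:-→d8:-→d9:-→d10:-→d11:-→d12:-→d13:-→d14:-→d15:-→d16:-→d17:-→d18:-→d19:-→d20:-→d21:-→d22:-→d23:-→d24:H6  best=H6
  + 2.21.0.0/16 (H5) depth=16
  ? 81.128.225.0  path d0:-→d1:H5→d2:-→d3:-→d4:-→d5:-→d6:-→d7:-→d8:-→d9:-→d10:-→d11:-→d12:-→d13:-→d14:-→d15:-→d16:-→d17:-→d18:-→d19:-→d20:-→d21:-→d22:-→d23:-→d24:H6  best=H6
  + 246.0.0.0/8 (H6) depth=8
  ? 11.57.95.115  path d0:-→d1:H5→d2:-→d3:-→d4:-  best=H5
  + 81.128.225.179/32 (H2) depth=32

== LOOKUPS ==
["H6","H6","H5"]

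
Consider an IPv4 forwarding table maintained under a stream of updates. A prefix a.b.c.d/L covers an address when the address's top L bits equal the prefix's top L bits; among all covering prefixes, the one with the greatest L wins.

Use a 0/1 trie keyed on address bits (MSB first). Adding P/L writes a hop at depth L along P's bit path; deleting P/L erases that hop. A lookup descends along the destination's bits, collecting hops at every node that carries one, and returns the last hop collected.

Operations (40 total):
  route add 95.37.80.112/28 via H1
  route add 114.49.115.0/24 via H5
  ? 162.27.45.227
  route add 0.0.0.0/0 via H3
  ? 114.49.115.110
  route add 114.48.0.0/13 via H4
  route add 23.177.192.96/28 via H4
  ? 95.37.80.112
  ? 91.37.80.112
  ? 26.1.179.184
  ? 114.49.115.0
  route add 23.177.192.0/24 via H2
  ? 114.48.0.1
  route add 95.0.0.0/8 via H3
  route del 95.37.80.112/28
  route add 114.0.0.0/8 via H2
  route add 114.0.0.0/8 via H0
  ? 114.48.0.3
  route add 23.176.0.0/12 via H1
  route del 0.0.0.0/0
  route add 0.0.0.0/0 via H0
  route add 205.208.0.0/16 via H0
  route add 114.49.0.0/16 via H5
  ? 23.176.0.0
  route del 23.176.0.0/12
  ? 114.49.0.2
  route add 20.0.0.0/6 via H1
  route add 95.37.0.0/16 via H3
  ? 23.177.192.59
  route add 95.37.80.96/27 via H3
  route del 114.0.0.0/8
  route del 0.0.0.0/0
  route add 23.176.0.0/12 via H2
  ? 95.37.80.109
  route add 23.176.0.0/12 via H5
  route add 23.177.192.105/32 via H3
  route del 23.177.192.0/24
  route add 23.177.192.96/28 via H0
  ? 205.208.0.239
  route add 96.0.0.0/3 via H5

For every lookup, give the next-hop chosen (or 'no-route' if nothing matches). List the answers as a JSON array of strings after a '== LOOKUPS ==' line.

Process each operation:
  add 95.37.80.112/28 -> H1 at depth 28
  add 114.49.115.0/24 -> H5 at depth 24
  lookup 162.27.45.227: bits ε walk d0:- -> no-route
  add 0.0.0.0/0 -> H3 at depth 0
  lookup 114.49.115.110: bits 011100100011000101110011 walk d0:H3→d1:-→d2:-→d3:-→d4:-→d5:-→d6:-→d7:-→d8:-→d9:-→d10:-→d11:-→d12:-→d13:-→d14:-→d15:-→d16:-→d17:-→d18:-→d19:-→d20:-→d21:-→d22:-→d23:-→d24:H5 -> H5
  add 114.48.0.0/13 -> H4 at depth 13
  add 23.177.192.96/28 -> H4 at depth 28
  lookup 95.37.80.112: bits 0101111100100101010100000111 walk d0:H3→d1:-→d2:-→d3:-→d4:-→d5:-→d6:-→d7:-→d8:-→d9:-→d10:-→d11:-→d12:-→d13:-→d14:-→d15:-→d16:-→d17:-→d18:-→d19:-→d20:-→d21:-→d22:-→d23:-→d24:-→d25:-→d26:-→d27:-→d28:H1 -> H1
  lookup 91.37.80.112: bits 01011 walk d0:H3→d1:-→d2:-→d3:-→d4:-→d5:- -> H3
  lookup 26.1.179.184: bits 0001 walk d0:H3→d1:-→d2:-→d3:-→d4:- -> H3
  lookup 114.49.115.0: bits 011100100011000101110011 walk d0:H3→d1:-→d2:-→d3:-→d4:-→d5:-→d6:-→d7:-→d8:-→d9:-→d10:-→d11:-→d12:-→d13:H4→d14:-→d15:-→d16:-→d17:-→d18:-→d19:-→d20:-→d21:-→d22:-→d23:-→d24:H5 -> H5
  add 23.177.192.0/24 -> H2 at depth 24
  lookup 114.48.0.1: bits 011100100011000 walk d0:H3→d1:-→d2:-→d3:-→d4:-→d5:-→d6:-→d7:-→d8:-→d9:-→d10:-→d11:-→d12:-→d13:H4→d14:-→d15:- -> H4
  add 95.0.0.0/8 -> H3 at depth 8
  del 95.37.80.112/28 (clear depth 28)
  add 114.0.0.0/8 -> H2 at depth 8
  add 114.0.0.0/8 -> H0 at depth 8
  lookup 114.48.0.3: bits 011100100011000 walk d0:H3→d1:-→d2:-→d3:-→d4:-→d5:-→d6:-→d7:-→d8:H0→d9:-→d10:-→d11:-→d12:-→d13:H4→d14:-→d15:- -> H4
  add 23.176.0.0/12 -> H1 at depth 12
  del 0.0.0.0/0 (clear depth 0)
  add 0.0.0.0/0 -> H0 at depth 0
  add 205.208.0.0/16 -> H0 at depth 16
  add 114.49.0.0/16 -> H5 at depth 16
  lookup 23.176.0.0: bits 000101111011000 walk d0:H0→d1:-→d2:-→d3:-→d4:-→d5:-→d6:-→d7:-→d8:-→d9:-→d10:-→d11:-→d12:H1→d13:-→d14:-→d15:- -> H1
  del 23.176.0.0/12 (clear depth 12)
  lookup 114.49.0.2: bits 01110010001100010 walk d0:H0→d1:-→d2:-→d3:-→d4:-→d5:-→d6:-→d7:-→d8:H0→d9:-→d10:-→d11:-→d12:-→d13:H4→d14:-→d15:-→d16:H5→d17:- -> H5
  add 20.0.0.0/6 -> H1 at depth 6
  add 95.37.0.0/16 -> H3 at depth 16
  lookup 23.177.192.59: bits 0001011110110001110000000 walk d0:H0→d1:-→d2:-→d3:-→d4:-→d5:-→d6:H1→d7:-→d8:-→d9:-→d10:-→d11:-→d12:-→d13:-→d14:-→d15:-→d16:-→d17:-→d18:-→d19:-→d20:-→d21:-→d22:-→d23:-→d24:H2→d25:- -> H2
  add 95.37.80.96/27 -> H3 at depth 27
  del 114.0.0.0/8 (clear depth 8)
  del 0.0.0.0/0 (clear depth 0)
  add 23.176.0.0/12 -> H2 at depth 12
  lookup 95.37.80.109: bits 010111110010010101010000011 walk d0:-→d1:-→d2:-→d3:-→d4:-→d5:-→d6:-→d7:-→d8:H3→d9:-→d10:-→d11:-→d12:-→d13:-→d14:-→d15:-→d16:H3→d17:-→d18:-→d19:-→d20:-→d21:-→d22:-→d23:-→d24:-→d25:-→d26:-→d27:H3 -> H3
  add 23.176.0.0/12 -> H5 at depth 12
  add 23.177.192.105/32 -> H3 at depth 32
  del 23.177.192.0/24 (clear depth 24)
  add 23.177.192.96/28 -> H0 at depth 28
  lookup 205.208.0.239: bits 1100110111010000 walk d0:-→d1:-→d2:-→d3:-→d4:-→d5:-→d6:-→d7:-→d8:-→d9:-→d10:-→d11:-→d12:-→d13:-→d14:-→d15:-→d16:H0 -> H0
  add 96.0.0.0/3 -> H5 at depth 3

== LOOKUPS ==
["no-route","H5","H1","H3","H3","H5","H4","H4","H1","H5","H2","H3","H0"]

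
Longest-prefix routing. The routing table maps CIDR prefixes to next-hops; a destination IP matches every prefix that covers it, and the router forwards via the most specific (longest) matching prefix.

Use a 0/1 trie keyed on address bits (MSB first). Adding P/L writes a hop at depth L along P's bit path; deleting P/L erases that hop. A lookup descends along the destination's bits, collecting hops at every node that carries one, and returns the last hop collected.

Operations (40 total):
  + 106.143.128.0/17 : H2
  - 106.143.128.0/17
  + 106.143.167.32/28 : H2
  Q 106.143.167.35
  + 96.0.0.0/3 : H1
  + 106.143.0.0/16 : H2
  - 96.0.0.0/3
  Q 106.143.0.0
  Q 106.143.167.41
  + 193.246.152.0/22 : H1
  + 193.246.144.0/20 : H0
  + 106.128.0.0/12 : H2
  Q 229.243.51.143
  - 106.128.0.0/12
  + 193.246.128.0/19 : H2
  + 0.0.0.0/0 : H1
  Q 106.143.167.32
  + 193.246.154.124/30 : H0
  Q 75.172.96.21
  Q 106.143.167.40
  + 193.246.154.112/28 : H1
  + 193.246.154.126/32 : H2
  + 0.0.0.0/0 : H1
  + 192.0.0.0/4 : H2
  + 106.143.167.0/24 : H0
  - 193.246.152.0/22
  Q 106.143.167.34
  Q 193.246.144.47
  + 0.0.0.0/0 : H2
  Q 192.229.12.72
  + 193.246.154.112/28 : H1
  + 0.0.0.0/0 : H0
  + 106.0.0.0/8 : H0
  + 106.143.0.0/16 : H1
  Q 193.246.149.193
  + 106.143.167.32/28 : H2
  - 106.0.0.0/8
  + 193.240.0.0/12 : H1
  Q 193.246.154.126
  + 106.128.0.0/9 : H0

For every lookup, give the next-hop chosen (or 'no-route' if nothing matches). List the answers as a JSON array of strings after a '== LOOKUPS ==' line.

Apply in order:
  + 106.143.128.0/17 (H2) depth=17
  - 106.143.128.0/17 clear@17
  + 106.143.167.32/28 (H2) depth=28
  lookup 106.143.167.35: bits 0110101010001111101001110010 walk d0:-→d1:-→d2:-→d3:-→d4:-→d5:-→d6:-→d7:-→d8:-→d9:-→d10:-→d11:-→d12:-→d13:-→d14:-→d15:-→d16:-→d17:-→d18:-→d19:-→d20:-→d21:-→d22:-→d23:-→d24:-→d25:-→d26:-→d27:-→d28:H2 -> H2
  + 96.0.0.0/3 (H1) depth=3
  + 106.143.0.0/16 (H2) depth=16
  - 96.0.0.0/3 clear@3
  lookup 106.143.0.0: bits 0110101010001111 walk d0:-→d1:-→d2:-→d3:-→d4:-→d5:-→d6:-→d7:-→d8:-→d9:-→d10:-→d11:-→d12:-→d13:-→d14:-→d15:-→d16:H2 -> H2
  lookup 106.143.167.41: bits 0110101010001111101001110010 walk d0:-→d1:-→d2:-→d3:-→d4:-→d5:-→d6:-→d7:-→d8:-→d9:-→d10:-→d11:-→d12:-→d13:-→d14:-→d15:-→d16:H2→d17:-→d18:-→d19:-→d20:-→d21:-→d22:-→d23:-→d24:-→d25:-→d26:-→d27:-→d28:H2 -> H2
  + 193.246.152.0/22 (H1) depth=22
  + 193.246.144.0/20 (H0) depth=20
  + 106.128.0.0/12 (H2) depth=12
  lookup 229.243.51.143: bits 11 walk d0:-→d1:-→d2:- -> no-route
  - 106.128.0.0/12 clear@12
  + 193.246.128.0/19 (H2) depth=19
  + 0.0.0.0/0 (H1) depth=0
  lookup 106.143.167.32: bits 0110101010001111101001110010 walk d0:H1→d1:-→d2:-→d3:-→d4:-→d5:-→d6:-→d7:-→d8:-→d9:-→d10:-→d11:-→d12:-→d13:-→d14:-→d15:-→d16:H2→d17:-→d18:-→d19:-→d20:-→d21:-→d22:-→d23:-→d24:-→d25:-→d26:-→d27:-→d28:H2 -> H2
  + 193.246.154.124/30 (H0) depth=30
  lookup 75.172.96.21: bits 01 walk d0:H1→d1:-→d2:- -> H1
  lookup 106.143.167.40: bits 0110101010001111101001110010 walk d0:H1→d1:-→d2:-→d3:-→d4:-→d5:-→d6:-→d7:-→d8:-→d9:-→d10:-→d11:-→d12:-→d13:-→d14:-→d15:-→d16:H2→d17:-→d18:-→d19:-→d20:-→d21:-→d22:-→d23:-→d24:-→d25:-→d26:-→d27:-→d28:H2 -> H2
  + 193.246.154.112/28 (H1) depth=28
  + 193.246.154.126/32 (H2) depth=32
  + 0.0.0.0/0 (H1) depth=0
  + 192.0.0.0/4 (H2) depth=4
  + 106.143.167.0/24 (H0) depth=24
  - 193.246.152.0/22 clear@22
  lookup 106.143.167.34: bits 0110101010001111101001110010 walk d0:H1→d1:-→d2:-→d3:-→d4:-→d5:-→d6:-→d7:-→d8:-→d9:-→d10:-→d11:-→d12:-→d13:-→d14:-→d15:-→d16:H2→d17:-→d18:-→d19:-→d20:-→d21:-→d22:-→d23:-→d24:H0→d25:-→d26:-→d27:-→d28:H2 -> H2
  lookup 193.246.144.47: bits 11000001111101101001 walk d0:H1→d1:-→d2:-→d3:-→d4:H2→d5:-→d6:-→d7:-→d8:-→d9:-→d10:-→d11:-→d12:-→d13:-→d14:-→d15:-→d16:-→d17:-→d18:-→d19:H2→d20:H0 -> H0
  + 0.0.0.0/0 (H2) depth=0
  lookup 192.229.12.72: bits 1100000 walk d0:H2→d1:-→d2:-→d3:-→d4:H2→d5:-→d6:-→d7:- -> H2
  + 193.246.154.112/28 (H1) depth=28
  + 0.0.0.0/0 (H0) depth=0
  + 106.0.0.0/8 (H0) depth=8
  + 106.143.0.0/16 (H1) depth=16
  lookup 193.246.149.193: bits 11000001111101101001 walk d0:H0→d1:-→d2:-→d3:-→d4:H2→d5:-→d6:-→d7:-→d8:-→d9:-→d10:-→d11:-→d12:-→d13:-→d14:-→d15:-→d16:-→d17:-→d18:-→d19:H2→d20:H0 -> H0
  + 106.143.167.32/28 (H2) depth=28
  - 106.0.0.0/8 clear@8
  + 193.240.0.0/12 (H1) depth=12
  lookup 193.246.154.126: bits 11000001111101101001101001111110 walk d0:H0→d1:-→d2:-→d3:-→d4:H2→d5:-→d6:-→d7:-→d8:-→d9:-→d10:-→d11:-→d12:H1→d13:-→d14:-→d15:-→d16:-→d17:-→d18:-→d19:H2→d20:H0→d21:-→d22:-→d23:-→d24:-→d25:-→d26:-→d27:-→d28:H1→d29:-→d30:H0→d31:-→d32:H2 -> H2
  + 106.128.0.0/9 (H0) depth=9

== LOOKUPS ==
["H2","H2","H2","no-route","H2","H1","H2","H2","H0","H2","H0","H2"]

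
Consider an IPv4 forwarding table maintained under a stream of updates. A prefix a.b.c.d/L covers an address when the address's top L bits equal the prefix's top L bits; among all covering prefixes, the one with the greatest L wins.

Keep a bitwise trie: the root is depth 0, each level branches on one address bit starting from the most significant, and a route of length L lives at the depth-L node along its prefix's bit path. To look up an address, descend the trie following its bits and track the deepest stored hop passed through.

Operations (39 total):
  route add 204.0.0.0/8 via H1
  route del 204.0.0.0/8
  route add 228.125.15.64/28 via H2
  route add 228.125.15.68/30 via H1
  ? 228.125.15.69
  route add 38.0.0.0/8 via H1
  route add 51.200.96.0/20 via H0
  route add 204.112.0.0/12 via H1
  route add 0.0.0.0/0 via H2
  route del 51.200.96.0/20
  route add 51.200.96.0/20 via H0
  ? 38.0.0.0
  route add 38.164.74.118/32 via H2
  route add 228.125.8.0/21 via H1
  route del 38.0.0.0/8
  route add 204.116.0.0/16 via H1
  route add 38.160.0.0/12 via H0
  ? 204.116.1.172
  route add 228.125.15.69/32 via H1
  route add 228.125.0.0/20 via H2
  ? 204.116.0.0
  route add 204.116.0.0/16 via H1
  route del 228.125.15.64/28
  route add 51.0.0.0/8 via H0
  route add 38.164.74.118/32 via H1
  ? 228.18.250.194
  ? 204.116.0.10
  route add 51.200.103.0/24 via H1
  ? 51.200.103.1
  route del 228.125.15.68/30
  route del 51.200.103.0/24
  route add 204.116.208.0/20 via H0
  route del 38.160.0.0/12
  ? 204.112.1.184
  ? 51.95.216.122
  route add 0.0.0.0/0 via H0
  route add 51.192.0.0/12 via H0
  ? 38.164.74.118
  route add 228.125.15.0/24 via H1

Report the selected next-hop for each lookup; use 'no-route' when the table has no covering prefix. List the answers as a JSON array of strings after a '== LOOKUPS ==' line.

Trace:
  + 204.0.0.0/8 (H1) depth=8
  - 204.0.0.0/8 clear@8
  + 228.125.15.64/28 (H2) depth=28
  + 228.125.15.68/30 (H1) depth=30
  Q 228.125.15.69: descend 111001000111110100001111010001 ; hops seen [H2,H1] ; pick H1
  + 38.0.0.0/8 (H1) depth=8
  + 51.200.96.0/20 (H0) depth=20
  + 204.112.0.0/12 (H1) depth=12
  + 0.0.0.0/0 (H2) depth=0
  - 51.200.96.0/20 clear@20
  + 51.200.96.0/20 (H0) depth=20
  Q 38.0.0.0: descend 00100110 ; hops seen [H2,H1] ; pick H1
  + 38.164.74.118/32 (H2) depth=32
  + 228.125.8.0/21 (H1) depth=21
  - 38.0.0.0/8 clear@8
  + 204.116.0.0/16 (H1) depth=16
  + 38.160.0.0/12 (H0) depth=12
  Q 204.116.1.172: descend 1100110001110100 ; hops seen [H2,H1,H1] ; pick H1
  + 228.125.15.69/32 (H1) depth=32
  + 228.125.0.0/20 (H2) depth=20
  Q 204.116.0.0: descend 1100110001110100 ; hops seen [H2,H1,H1] ; pick H1
  + 204.116.0.0/16 (H1) depth=16
  - 228.125.15.64/28 clear@28
  + 51.0.0.0/8 (H0) depth=8
  + 38.164.74.118/32 (H1) depth=32
  Q 228.18.250.194: descend 111001000 ; hops seen [H2] ; pick H2
  Q 204.116.0.10: descend 1100110001110100 ; hops seen [H2,H1,H1] ; pick H1
  + 51.200.103.0/24 (H1) depth=24
  Q 51.200.103.1: descend 001100111100100001100111 ; hops seen [H2,H0,H0,H1] ; pick H1
  - 228.125.15.68/30 clear@30
  - 51.200.103.0/24 clear@24
  + 204.116.208.0/20 (H0) depth=20
  - 38.160.0.0/12 clear@12
  Q 204.112.1.184: descend 1100110001110 ; hops seen [H2,H1] ; pick H1
  Q 51.95.216.122: descend 00110011 ; hops seen [H2,H0] ; pick H0
  + 0.0.0.0/0 (H0) depth=0
  + 51.192.0.0/12 (H0) depth=12
  Q 38.164.74.118: descend 00100110101001000100101001110110 ; hops seen [H0,H1] ; pick H1
  + 228.125.15.0/24 (H1) depth=24

== LOOKUPS ==
["H1","H1","H1","H1","H2","H1","H1","H1","H0","H1"]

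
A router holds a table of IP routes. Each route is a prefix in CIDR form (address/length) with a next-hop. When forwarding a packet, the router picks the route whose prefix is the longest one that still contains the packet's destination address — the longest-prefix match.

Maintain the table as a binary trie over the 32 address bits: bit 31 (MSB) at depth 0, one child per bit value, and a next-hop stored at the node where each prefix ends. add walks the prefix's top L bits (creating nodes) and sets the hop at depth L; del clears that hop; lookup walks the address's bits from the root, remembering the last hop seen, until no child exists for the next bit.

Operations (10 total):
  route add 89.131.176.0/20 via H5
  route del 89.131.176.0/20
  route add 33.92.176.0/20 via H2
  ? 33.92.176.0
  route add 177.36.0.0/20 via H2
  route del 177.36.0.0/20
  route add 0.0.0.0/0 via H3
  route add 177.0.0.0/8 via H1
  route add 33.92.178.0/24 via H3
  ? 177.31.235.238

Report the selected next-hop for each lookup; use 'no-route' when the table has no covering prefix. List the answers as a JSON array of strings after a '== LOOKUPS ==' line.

Trace:
  add 89.131.176.0/20 -> H5 at depth 20
  del 89.131.176.0/20 (clear depth 20)
  add 33.92.176.0/20 -> H2 at depth 20
  Q 33.92.176.0: descend 00100001010111001011 ; hops seen [H2] ; pick H2
  add 177.36.0.0/20 -> H2 at depth 20
  del 177.36.0.0/20 (clear depth 20)
  add 0.0.0.0/0 -> H3 at depth 0
  add 177.0.0.0/8 -> H1 at depth 8
  add 33.92.178.0/24 -> H3 at depth 24
  Q 177.31.235.238: descend 1011000100 ; hops seen [H3,H1] ; pick H1

== LOOKUPS ==
["H2","H1"]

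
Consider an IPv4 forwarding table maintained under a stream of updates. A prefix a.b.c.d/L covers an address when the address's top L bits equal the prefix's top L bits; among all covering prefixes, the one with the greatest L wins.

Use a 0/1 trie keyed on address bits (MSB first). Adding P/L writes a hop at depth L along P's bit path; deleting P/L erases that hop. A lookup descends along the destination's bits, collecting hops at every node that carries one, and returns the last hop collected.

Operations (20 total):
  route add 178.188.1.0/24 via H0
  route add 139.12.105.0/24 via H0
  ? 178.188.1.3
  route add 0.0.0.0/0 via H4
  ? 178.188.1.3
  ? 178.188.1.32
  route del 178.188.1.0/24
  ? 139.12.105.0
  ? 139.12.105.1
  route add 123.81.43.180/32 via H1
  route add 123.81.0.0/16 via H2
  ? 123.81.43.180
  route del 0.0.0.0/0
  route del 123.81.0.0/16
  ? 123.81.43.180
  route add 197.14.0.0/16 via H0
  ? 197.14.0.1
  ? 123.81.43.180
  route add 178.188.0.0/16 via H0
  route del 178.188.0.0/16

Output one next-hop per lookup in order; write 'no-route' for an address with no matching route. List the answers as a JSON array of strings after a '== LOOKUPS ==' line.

Apply in order:
  add 178.188.1.0/24 -> H0 at depth 24
  add 139.12.105.0/24 -> H0 at depth 24
  ? 178.188.1.3  path d0:-→d1:-→d2:-→d3:-→d4:-→d5:-→d6:-→d7:-→d8:-→d9:-→d10:-→d11:-→d12:-→d13:-→d14:-→d15:-→d16:-→d17:-→d18:-→d19:-→d20:-→d21:-→d22:-→d23:-→d24:H0  best=H0
  add 0.0.0.0/0 -> H4 at depth 0
  ? 178.188.1.3  path d0:H4→d1:-→d2:-→d3:-→d4:-→d5:-→d6:-→d7:-→d8:-→d9:-→d10:-→d11:-→d12:-→d13:-→d14:-→d15:-→d16:-→d17:-→d18:-→d19:-→d20:-→d21:-→d22:-→d23:-→d24:H0  best=H0
  ? 178.188.1.32  path d0:H4→d1:-→d2:-→d3:-→d4:-→d5:-→d6:-→d7:-→d8:-→d9:-→d10:-→d11:-→d12:-→d13:-→d14:-→d15:-→d16:-→d17:-→d18:-→d19:-→d20:-→d21:-→d22:-→d23:-→d24:H0  best=H0
  del 178.188.1.0/24 (clear depth 24)
  ? 139.12.105.0  path d0:H4→d1:-→d2:-→d3:-→d4:-→d5:-→d6:-→d7:-→d8:-→d9:-→d10:-→d11:-→d12:-→d13:-→d14:-→d15:-→d16:-→d17:-→d18:-→d19:-→d20:-→d21:-→d22:-→d23:-→d24:H0  best=H0
  ? 139.12.105.1  path d0:H4→d1:-→d2:-→d3:-→d4:-→d5:-→d6:-→d7:-→d8:-→d9:-→d10:-→d11:-→d12:-→d13:-→d14:-→d15:-→d16:-→d17:-→d18:-→d19:-→d20:-→d21:-→d22:-→d23:-→d24:H0  best=H0
  add 123.81.43.180/32 -> H1 at depth 32
  add 123.81.0.0/16 -> H2 at depth 16
  ? 123.81.43.180  path d0:H4→d1:-→d2:-→d3:-→d4:-→d5:-→d6:-→d7:-→d8:-→d9:-→d10:-→d11:-→d12:-→d13:-→d14:-→d15:-→d16:H2→d17:-→d18:-→d19:-→d20:-→d21:-→d22:-→d23:-→d24:-→d25:-→d26:-→d27:-→d28:-→d29:-→d30:-→d31:-→d32:H1  best=H1
  del 0.0.0.0/0 (clear depth 0)
  del 123.81.0.0/16 (clear depth 16)
  ? 123.81.43.180  path d0:-→d1:-→d2:-→d3:-→d4:-→d5:-→d6:-→d7:-→d8:-→d9:-→d10:-→d11:-→d12:-→d13:-→d14:-→d15:-→d16:-→d17:-→d18:-→d19:-→d20:-→d21:-→d22:-→d23:-→d24:-→d25:-→d26:-→d27:-→d28:-→d29:-→d30:-→d31:-→d32:H1  best=H1
  add 197.14.0.0/16 -> H0 at depth 16
  ? 197.14.0.1  path d0:-→d1:-→d2:-→d3:-→d4:-→d5:-→d6:-→d7:-→d8:-→d9:-→d10:-→d11:-→d12:-→d13:-→d14:-→d15:-→d16:H0  best=H0
  ? 123.81.43.180  path d0:-→d1:-→d2:-→d3:-→d4:-→d5:-→d6:-→d7:-→d8:-→d9:-→d10:-→d11:-→d12:-→d13:-→d14:-→d15:-→d16:-→d17:-→d18:-→d19:-→d20:-→d21:-→d22:-→d23:-→d24:-→d25:-→d26:-→d27:-→d28:-→d29:-→d30:-→d31:-→d32:H1  best=H1
  add 178.188.0.0/16 -> H0 at depth 16
  del 178.188.0.0/16 (clear depth 16)

== LOOKUPS ==
["H0","H0","H0","H0","H0","H1","H1","H0","H1"]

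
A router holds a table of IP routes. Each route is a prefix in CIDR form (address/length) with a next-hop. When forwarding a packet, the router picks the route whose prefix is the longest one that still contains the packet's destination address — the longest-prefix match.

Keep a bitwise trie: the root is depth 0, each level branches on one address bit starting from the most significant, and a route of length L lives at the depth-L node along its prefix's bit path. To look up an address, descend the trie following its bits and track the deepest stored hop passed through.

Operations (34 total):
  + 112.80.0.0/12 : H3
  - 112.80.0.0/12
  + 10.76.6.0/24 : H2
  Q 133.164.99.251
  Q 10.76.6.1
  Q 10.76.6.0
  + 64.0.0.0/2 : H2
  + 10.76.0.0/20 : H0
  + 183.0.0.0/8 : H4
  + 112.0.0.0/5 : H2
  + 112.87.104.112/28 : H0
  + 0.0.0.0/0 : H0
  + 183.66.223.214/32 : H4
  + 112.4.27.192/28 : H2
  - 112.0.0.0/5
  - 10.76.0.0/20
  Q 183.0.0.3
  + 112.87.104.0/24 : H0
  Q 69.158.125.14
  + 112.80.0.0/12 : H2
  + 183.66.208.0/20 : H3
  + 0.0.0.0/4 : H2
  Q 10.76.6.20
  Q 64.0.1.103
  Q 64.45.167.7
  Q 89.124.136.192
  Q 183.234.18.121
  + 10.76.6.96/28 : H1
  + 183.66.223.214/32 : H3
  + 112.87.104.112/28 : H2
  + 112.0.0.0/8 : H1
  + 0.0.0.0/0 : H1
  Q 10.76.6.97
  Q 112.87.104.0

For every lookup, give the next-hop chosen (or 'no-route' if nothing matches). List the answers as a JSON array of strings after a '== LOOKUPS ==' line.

Trace:
  + 112.80.0.0/12 (H3) depth=12
  del 112.80.0.0/12 (clear depth 12)
  + 10.76.6.0/24 (H2) depth=24
  lookup 133.164.99.251: bits ε walk d0:- -> no-route
  lookup 10.76.6.1: bits 000010100100110000000110 walk d0:-→d1:-→d2:-→d3:-→d4:-→d5:-→d6:-→d7:-→d8:-→d9:-→d10:-→d11:-→d12:-→d13:-→d14:-→d15:-→d16:-→d17:-→d18:-→d19:-→d20:-→d21:-→d22:-→d23:-→d24:H2 -> H2
  lookup 10.76.6.0: bits 000010100100110000000110 walk d0:-→d1:-→d2:-→d3:-→d4:-→d5:-→d6:-→d7:-→d8:-→d9:-→d10:-→d11:-→d12:-→d13:-→d14:-→d15:-→d16:-→d17:-→d18:-→d19:-→d20:-→d21:-→d22:-→d23:-→d24:H2 -> H2
  + 64.0.0.0/2 (H2) depth=2
  + 10.76.0.0/20 (H0) depth=20
  + 183.0.0.0/8 (H4) depth=8
  + 112.0.0.0/5 (H2) depth=5
  + 112.87.104.112/28 (H0) depth=28
  + 0.0.0.0/0 (H0) depth=0
  + 183.66.223.214/32 (H4) depth=32
  + 112.4.27.192/28 (H2) depth=28
  del 112.0.0.0/5 (clear depth 5)
  del 10.76.0.0/20 (clear depth 20)
  lookup 183.0.0.3: bits 101101110 walk d0:H0→d1:-→d2:-→d3:-→d4:-→d5:-→d6:-→d7:-→d8:H4→d9:- -> H4
  + 112.87.104.0/24 (H0) depth=24
  lookup 69.158.125.14: bits 01 walk d0:H0→d1:-→d2:H2 -> H2
  + 112.80.0.0/12 (H2) depth=12
  + 183.66.208.0/20 (H3) depth=20
  + 0.0.0.0/4 (H2) depth=4
  lookup 10.76.6.20: bits 000010100100110000000110 walk d0:H0→d1:-→d2:-→d3:-→d4:H2→d5:-→d6:-→d7:-→d8:-→d9:-→d10:-→d11:-→d12:-→d13:-→d14:-→d15:-→d16:-→d17:-→d18:-→d19:-→d20:-→d21:-→d22:-→d23:-→d24:H2 -> H2
  lookup 64.0.1.103: bits 01 walk d0:H0→d1:-→d2:H2 -> H2
  lookup 64.45.167.7: bits 01 walk d0:H0→d1:-→d2:H2 -> H2
  lookup 89.124.136.192: bits 01 walk d0:H0→d1:-→d2:H2 -> H2
  lookup 183.234.18.121: bits 10110111 walk d0:H0→d1:-→d2:-→d3:-→d4:-→d5:-→d6:-→d7:-→d8:H4 -> H4
  + 10.76.6.96/28 (H1) depth=28
  + 183.66.223.214/32 (H3) depth=32
  + 112.87.104.112/28 (H2) depth=28
  + 112.0.0.0/8 (H1) depth=8
  + 0.0.0.0/0 (H1) depth=0
  lookup 10.76.6.97: bits 0000101001001100000001100110 walk d0:H1→d1:-→d2:-→d3:-→d4:H2→d5:-→d6:-→d7:-→d8:-→d9:-→d10:-→d11:-→d12:-→d13:-→d14:-→d15:-→d16:-→d17:-→d18:-→d19:-→d20:-→d21:-→d22:-→d23:-→d24:H2→d25:-→d26:-→d27:-→d28:H1 -> H1
  lookup 112.87.104.0: bits 0111000001010111011010000 walk d0:H1→d1:-→d2:H2→d3:-→d4:-→d5:-→d6:-→d7:-→d8:H1→d9:-→d10:-→d11:-→d12:H2→d13:-→d14:-→d15:-→d16:-→d17:-→d18:-→d19:-→d20:-→d21:-→d22:-→d23:-→d24:H0→d25:- -> H0

== LOOKUPS ==
["no-route","H2","H2","H4","H2","H2","H2","H2","H2","H4","H1","H0"]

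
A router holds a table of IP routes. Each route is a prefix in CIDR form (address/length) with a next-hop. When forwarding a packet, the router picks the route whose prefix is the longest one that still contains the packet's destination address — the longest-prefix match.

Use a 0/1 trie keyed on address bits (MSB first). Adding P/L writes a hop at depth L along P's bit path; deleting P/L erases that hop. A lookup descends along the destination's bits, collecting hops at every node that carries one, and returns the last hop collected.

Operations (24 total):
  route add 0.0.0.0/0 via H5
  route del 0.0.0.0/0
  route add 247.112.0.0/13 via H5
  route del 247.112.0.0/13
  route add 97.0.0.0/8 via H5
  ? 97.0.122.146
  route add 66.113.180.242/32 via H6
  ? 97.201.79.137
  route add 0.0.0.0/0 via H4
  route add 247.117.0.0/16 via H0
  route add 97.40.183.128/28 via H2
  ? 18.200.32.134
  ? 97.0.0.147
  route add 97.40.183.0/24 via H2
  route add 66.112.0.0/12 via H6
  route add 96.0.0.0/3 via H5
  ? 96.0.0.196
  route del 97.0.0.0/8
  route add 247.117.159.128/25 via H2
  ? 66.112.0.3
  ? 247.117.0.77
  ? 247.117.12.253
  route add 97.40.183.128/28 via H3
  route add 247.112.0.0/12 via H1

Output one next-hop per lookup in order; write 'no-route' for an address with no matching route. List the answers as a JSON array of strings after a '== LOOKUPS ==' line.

Process each operation:
  + 0.0.0.0/0 (H5) depth=0
  del 0.0.0.0/0 (clear depth 0)
  + 247.112.0.0/13 (H5) depth=13
  del 247.112.0.0/13 (clear depth 13)
  + 97.0.0.0/8 (H5) depth=8
  lookup 97.0.122.146: bits 01100001 walk d0:-→d1:-→d2:-→d3:-→d4:-→d5:-→d6:-→d7:-→d8:H5 -> H5
  + 66.113.180.242/32 (H6) depth=32
  lookup 97.201.79.137: bits 01100001 walk d0:-→d1:-→d2:-→d3:-→d4:-→d5:-→d6:-→d7:-→d8:H5 -> H5
  + 0.0.0.0/0 (H4) depth=0
  + 247.117.0.0/16 (H0) depth=16
  + 97.40.183.128/28 (H2) depth=28
  lookup 18.200.32.134: bits 0 walk d0:H4→d1:- -> H4
  lookup 97.0.0.147: bits 0110000100 walk d0:H4→d1:-→d2:-→d3:-→d4:-→d5:-→d6:-→d7:-→d8:H5→d9:-→d10:- -> H5
  + 97.40.183.0/24 (H2) depth=24
  + 66.112.0.0/12 (H6) depth=12
  + 96.0.0.0/3 (H5) depth=3
  lookup 96.0.0.196: bits 0110000 walk d0:H4→d1:-→d2:-→d3:H5→d4:-→d5:-→d6:-→d7:- -> H5
  del 97.0.0.0/8 (clear depth 8)
  + 247.117.159.128/25 (H2) depth=25
  lookup 66.112.0.3: bits 010000100111000 walk d0:H4→d1:-→d2:-→d3:-→d4:-→d5:-→d6:-→d7:-→d8:-→d9:-→d10:-→d11:-→d12:H6→d13:-→d14:-→d15:- -> H6
  lookup 247.117.0.77: bits 1111011101110101 walk d0:H4→d1:-→d2:-→d3:-→d4:-→d5:-→d6:-→d7:-→d8:-→d9:-→d10:-→d11:-→d12:-→d13:-→d14:-→d15:-→d16:H0 -> H0
  lookup 247.117.12.253: bits 1111011101110101 walk d0:H4→d1:-→d2:-→d3:-→d4:-→d5:-→d6:-→d7:-→d8:-→d9:-→d10:-→d11:-→d12:-→d13:-→d14:-→d15:-→d16:H0 -> H0
  + 97.40.183.128/28 (H3) depth=28
  + 247.112.0.0/12 (H1) depth=12

== LOOKUPS ==
["H5","H5","H4","H5","H5","H6","H0","H0"]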